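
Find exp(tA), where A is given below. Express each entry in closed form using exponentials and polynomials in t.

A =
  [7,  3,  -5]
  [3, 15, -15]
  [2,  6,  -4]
e^{tA} =
  [t*exp(6*t) + exp(6*t), 3*t*exp(6*t), -5*t*exp(6*t)]
  [3*t*exp(6*t), 9*t*exp(6*t) + exp(6*t), -15*t*exp(6*t)]
  [2*t*exp(6*t), 6*t*exp(6*t), -10*t*exp(6*t) + exp(6*t)]

Strategy: write A = P · J · P⁻¹ where J is a Jordan canonical form, so e^{tA} = P · e^{tJ} · P⁻¹, and e^{tJ} can be computed block-by-block.

A has Jordan form
J =
  [6, 1, 0]
  [0, 6, 0]
  [0, 0, 6]
(up to reordering of blocks).

Per-block formulas:
  For a 1×1 block at λ = 6: exp(t · [6]) = [e^(6t)].
  For a 2×2 Jordan block J_2(6): exp(t · J_2(6)) = e^(6t)·(I + t·N), where N is the 2×2 nilpotent shift.

After assembling e^{tJ} and conjugating by P, we get:

e^{tA} =
  [t*exp(6*t) + exp(6*t), 3*t*exp(6*t), -5*t*exp(6*t)]
  [3*t*exp(6*t), 9*t*exp(6*t) + exp(6*t), -15*t*exp(6*t)]
  [2*t*exp(6*t), 6*t*exp(6*t), -10*t*exp(6*t) + exp(6*t)]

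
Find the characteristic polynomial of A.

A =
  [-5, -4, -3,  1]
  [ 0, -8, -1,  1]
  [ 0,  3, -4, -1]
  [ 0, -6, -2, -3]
x^4 + 20*x^3 + 150*x^2 + 500*x + 625

Expanding det(x·I − A) (e.g. by cofactor expansion or by noting that A is similar to its Jordan form J, which has the same characteristic polynomial as A) gives
  χ_A(x) = x^4 + 20*x^3 + 150*x^2 + 500*x + 625
which factors as (x + 5)^4. The eigenvalues (with algebraic multiplicities) are λ = -5 with multiplicity 4.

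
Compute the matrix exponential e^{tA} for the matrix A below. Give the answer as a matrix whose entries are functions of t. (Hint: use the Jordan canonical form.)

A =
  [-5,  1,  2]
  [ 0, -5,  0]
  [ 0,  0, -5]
e^{tA} =
  [exp(-5*t), t*exp(-5*t), 2*t*exp(-5*t)]
  [0, exp(-5*t), 0]
  [0, 0, exp(-5*t)]

Strategy: write A = P · J · P⁻¹ where J is a Jordan canonical form, so e^{tA} = P · e^{tJ} · P⁻¹, and e^{tJ} can be computed block-by-block.

A has Jordan form
J =
  [-5,  1,  0]
  [ 0, -5,  0]
  [ 0,  0, -5]
(up to reordering of blocks).

Per-block formulas:
  For a 2×2 Jordan block J_2(-5): exp(t · J_2(-5)) = e^(-5t)·(I + t·N), where N is the 2×2 nilpotent shift.
  For a 1×1 block at λ = -5: exp(t · [-5]) = [e^(-5t)].

After assembling e^{tJ} and conjugating by P, we get:

e^{tA} =
  [exp(-5*t), t*exp(-5*t), 2*t*exp(-5*t)]
  [0, exp(-5*t), 0]
  [0, 0, exp(-5*t)]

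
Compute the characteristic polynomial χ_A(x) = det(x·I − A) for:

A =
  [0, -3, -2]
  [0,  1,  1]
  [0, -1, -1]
x^3

Expanding det(x·I − A) (e.g. by cofactor expansion or by noting that A is similar to its Jordan form J, which has the same characteristic polynomial as A) gives
  χ_A(x) = x^3
which factors as x^3. The eigenvalues (with algebraic multiplicities) are λ = 0 with multiplicity 3.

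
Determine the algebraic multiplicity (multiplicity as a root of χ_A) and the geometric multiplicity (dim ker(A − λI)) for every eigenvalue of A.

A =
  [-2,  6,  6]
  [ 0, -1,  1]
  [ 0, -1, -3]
λ = -2: alg = 3, geom = 2

Step 1 — factor the characteristic polynomial to read off the algebraic multiplicities:
  χ_A(x) = (x + 2)^3

Step 2 — compute geometric multiplicities via the rank-nullity identity g(λ) = n − rank(A − λI):
  rank(A − (-2)·I) = 1, so dim ker(A − (-2)·I) = n − 1 = 2

Summary:
  λ = -2: algebraic multiplicity = 3, geometric multiplicity = 2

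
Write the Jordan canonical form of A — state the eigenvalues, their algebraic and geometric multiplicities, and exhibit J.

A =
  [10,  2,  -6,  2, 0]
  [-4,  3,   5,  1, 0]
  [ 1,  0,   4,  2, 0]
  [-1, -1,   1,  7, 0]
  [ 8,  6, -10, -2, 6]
J_2(6) ⊕ J_2(6) ⊕ J_1(6)

The characteristic polynomial is
  det(x·I − A) = x^5 - 30*x^4 + 360*x^3 - 2160*x^2 + 6480*x - 7776 = (x - 6)^5

Eigenvalues and multiplicities (the geometric multiplicity of λ is n − rank(A − λI), which equals the number of Jordan blocks for λ):
  λ = 6: algebraic multiplicity = 5, geometric multiplicity = 3

Determining the block sizes for each eigenvalue:
  λ = 6: with am = 5 and gm = 3, the partition is not yet determined (e.g. several partitions of 5 into 3 parts exist). Let N = A − (6)·I. Computing rank(N^1) = 2, rank(N^2) = 0; the number of blocks of size ≥ j is rank(N^{j−1}) − rank(N^j), giving [3, 2]. So we have 2 block(s) of size 2, 1 block(s) of size 1 → block sizes [2, 2, 1]

Assembling the blocks gives a Jordan form
J =
  [6, 1, 0, 0, 0]
  [0, 6, 0, 0, 0]
  [0, 0, 6, 1, 0]
  [0, 0, 0, 6, 0]
  [0, 0, 0, 0, 6]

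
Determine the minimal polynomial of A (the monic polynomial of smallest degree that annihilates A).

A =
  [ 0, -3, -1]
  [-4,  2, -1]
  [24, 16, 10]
x^3 - 12*x^2 + 48*x - 64

The characteristic polynomial is χ_A(x) = (x - 4)^3, so the eigenvalues are known. The minimal polynomial is
  m_A(x) = Π_λ (x − λ)^{k_λ}
where k_λ is the size of the *largest* Jordan block for λ (equivalently, the smallest k with (A − λI)^k v = 0 for every generalised eigenvector v of λ).

  λ = 4: largest Jordan block has size 3, contributing (x − 4)^3

So m_A(x) = (x - 4)^3 = x^3 - 12*x^2 + 48*x - 64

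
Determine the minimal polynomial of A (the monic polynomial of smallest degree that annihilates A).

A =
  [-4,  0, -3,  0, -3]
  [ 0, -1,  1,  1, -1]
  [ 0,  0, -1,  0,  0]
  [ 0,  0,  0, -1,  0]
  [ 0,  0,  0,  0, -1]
x^3 + 6*x^2 + 9*x + 4

The characteristic polynomial is χ_A(x) = (x + 1)^4*(x + 4), so the eigenvalues are known. The minimal polynomial is
  m_A(x) = Π_λ (x − λ)^{k_λ}
where k_λ is the size of the *largest* Jordan block for λ (equivalently, the smallest k with (A − λI)^k v = 0 for every generalised eigenvector v of λ).

  λ = -4: largest Jordan block has size 1, contributing (x + 4)
  λ = -1: largest Jordan block has size 2, contributing (x + 1)^2

So m_A(x) = (x + 1)^2*(x + 4) = x^3 + 6*x^2 + 9*x + 4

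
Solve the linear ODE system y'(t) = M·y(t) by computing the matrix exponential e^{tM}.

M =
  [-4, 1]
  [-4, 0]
e^{tM} =
  [-2*t*exp(-2*t) + exp(-2*t), t*exp(-2*t)]
  [-4*t*exp(-2*t), 2*t*exp(-2*t) + exp(-2*t)]

Strategy: write M = P · J · P⁻¹ where J is a Jordan canonical form, so e^{tM} = P · e^{tJ} · P⁻¹, and e^{tJ} can be computed block-by-block.

M has Jordan form
J =
  [-2,  1]
  [ 0, -2]
(up to reordering of blocks).

Per-block formulas:
  For a 2×2 Jordan block J_2(-2): exp(t · J_2(-2)) = e^(-2t)·(I + t·N), where N is the 2×2 nilpotent shift.

After assembling e^{tJ} and conjugating by P, we get:

e^{tM} =
  [-2*t*exp(-2*t) + exp(-2*t), t*exp(-2*t)]
  [-4*t*exp(-2*t), 2*t*exp(-2*t) + exp(-2*t)]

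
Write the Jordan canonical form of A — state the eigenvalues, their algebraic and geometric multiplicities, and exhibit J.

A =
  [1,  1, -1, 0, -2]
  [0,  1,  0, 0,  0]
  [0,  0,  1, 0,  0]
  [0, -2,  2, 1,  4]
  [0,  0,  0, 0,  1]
J_2(1) ⊕ J_1(1) ⊕ J_1(1) ⊕ J_1(1)

The characteristic polynomial is
  det(x·I − A) = x^5 - 5*x^4 + 10*x^3 - 10*x^2 + 5*x - 1 = (x - 1)^5

Eigenvalues and multiplicities (the geometric multiplicity of λ is n − rank(A − λI), which equals the number of Jordan blocks for λ):
  λ = 1: algebraic multiplicity = 5, geometric multiplicity = 4

Determining the block sizes for each eigenvalue:
  λ = 1: 4 blocks summing to 5 forces exactly one block of size 2 and the rest size 1 → block sizes [2, 1, 1, 1]

Assembling the blocks gives a Jordan form
J =
  [1, 1, 0, 0, 0]
  [0, 1, 0, 0, 0]
  [0, 0, 1, 0, 0]
  [0, 0, 0, 1, 0]
  [0, 0, 0, 0, 1]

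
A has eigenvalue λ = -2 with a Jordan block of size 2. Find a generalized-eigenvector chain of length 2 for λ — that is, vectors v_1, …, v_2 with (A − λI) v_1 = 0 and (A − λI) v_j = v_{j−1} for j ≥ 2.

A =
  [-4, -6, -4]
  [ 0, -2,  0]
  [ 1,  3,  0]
A Jordan chain for λ = -2 of length 2:
v_1 = (-2, 0, 1)ᵀ
v_2 = (1, 0, 0)ᵀ

Let N = A − (-2)·I. We want v_2 with N^2 v_2 = 0 but N^1 v_2 ≠ 0; then v_{j-1} := N · v_j for j = 2, …, 2.

Pick v_2 = (1, 0, 0)ᵀ.
Then v_1 = N · v_2 = (-2, 0, 1)ᵀ.

Sanity check: (A − (-2)·I) v_1 = (0, 0, 0)ᵀ = 0. ✓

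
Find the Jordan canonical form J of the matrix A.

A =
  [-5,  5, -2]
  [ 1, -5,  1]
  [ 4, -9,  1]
J_3(-3)

The characteristic polynomial is
  det(x·I − A) = x^3 + 9*x^2 + 27*x + 27 = (x + 3)^3

Eigenvalues and multiplicities (the geometric multiplicity of λ is n − rank(A − λI), which equals the number of Jordan blocks for λ):
  λ = -3: algebraic multiplicity = 3, geometric multiplicity = 1

Determining the block sizes for each eigenvalue:
  λ = -3: one block (gm = 1), so the single block has size am = 3 → block sizes [3]

Assembling the blocks gives a Jordan form
J =
  [-3,  1,  0]
  [ 0, -3,  1]
  [ 0,  0, -3]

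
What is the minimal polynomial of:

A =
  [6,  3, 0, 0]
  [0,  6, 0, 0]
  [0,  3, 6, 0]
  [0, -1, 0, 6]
x^2 - 12*x + 36

The characteristic polynomial is χ_A(x) = (x - 6)^4, so the eigenvalues are known. The minimal polynomial is
  m_A(x) = Π_λ (x − λ)^{k_λ}
where k_λ is the size of the *largest* Jordan block for λ (equivalently, the smallest k with (A − λI)^k v = 0 for every generalised eigenvector v of λ).

  λ = 6: largest Jordan block has size 2, contributing (x − 6)^2

So m_A(x) = (x - 6)^2 = x^2 - 12*x + 36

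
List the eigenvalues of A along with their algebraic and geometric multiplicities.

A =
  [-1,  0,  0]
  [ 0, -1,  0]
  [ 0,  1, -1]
λ = -1: alg = 3, geom = 2

Step 1 — factor the characteristic polynomial to read off the algebraic multiplicities:
  χ_A(x) = (x + 1)^3

Step 2 — compute geometric multiplicities via the rank-nullity identity g(λ) = n − rank(A − λI):
  rank(A − (-1)·I) = 1, so dim ker(A − (-1)·I) = n − 1 = 2

Summary:
  λ = -1: algebraic multiplicity = 3, geometric multiplicity = 2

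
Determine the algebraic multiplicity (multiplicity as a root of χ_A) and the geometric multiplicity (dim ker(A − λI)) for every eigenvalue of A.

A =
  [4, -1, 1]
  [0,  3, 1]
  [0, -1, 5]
λ = 4: alg = 3, geom = 2

Step 1 — factor the characteristic polynomial to read off the algebraic multiplicities:
  χ_A(x) = (x - 4)^3

Step 2 — compute geometric multiplicities via the rank-nullity identity g(λ) = n − rank(A − λI):
  rank(A − (4)·I) = 1, so dim ker(A − (4)·I) = n − 1 = 2

Summary:
  λ = 4: algebraic multiplicity = 3, geometric multiplicity = 2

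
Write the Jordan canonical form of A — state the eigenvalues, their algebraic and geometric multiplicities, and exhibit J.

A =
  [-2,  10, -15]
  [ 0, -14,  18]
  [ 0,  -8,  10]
J_2(-2) ⊕ J_1(-2)

The characteristic polynomial is
  det(x·I − A) = x^3 + 6*x^2 + 12*x + 8 = (x + 2)^3

Eigenvalues and multiplicities (the geometric multiplicity of λ is n − rank(A − λI), which equals the number of Jordan blocks for λ):
  λ = -2: algebraic multiplicity = 3, geometric multiplicity = 2

Determining the block sizes for each eigenvalue:
  λ = -2: 2 blocks summing to 3 forces exactly one block of size 2 and the rest size 1 → block sizes [2, 1]

Assembling the blocks gives a Jordan form
J =
  [-2,  1,  0]
  [ 0, -2,  0]
  [ 0,  0, -2]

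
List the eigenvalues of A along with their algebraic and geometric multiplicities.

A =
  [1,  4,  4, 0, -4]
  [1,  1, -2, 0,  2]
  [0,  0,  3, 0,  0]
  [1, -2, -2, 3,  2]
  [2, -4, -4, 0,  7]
λ = 3: alg = 5, geom = 4

Step 1 — factor the characteristic polynomial to read off the algebraic multiplicities:
  χ_A(x) = (x - 3)^5

Step 2 — compute geometric multiplicities via the rank-nullity identity g(λ) = n − rank(A − λI):
  rank(A − (3)·I) = 1, so dim ker(A − (3)·I) = n − 1 = 4

Summary:
  λ = 3: algebraic multiplicity = 5, geometric multiplicity = 4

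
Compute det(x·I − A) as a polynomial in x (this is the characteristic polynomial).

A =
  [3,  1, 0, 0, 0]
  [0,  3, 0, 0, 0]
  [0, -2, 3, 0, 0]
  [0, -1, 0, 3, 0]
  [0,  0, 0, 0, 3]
x^5 - 15*x^4 + 90*x^3 - 270*x^2 + 405*x - 243

Expanding det(x·I − A) (e.g. by cofactor expansion or by noting that A is similar to its Jordan form J, which has the same characteristic polynomial as A) gives
  χ_A(x) = x^5 - 15*x^4 + 90*x^3 - 270*x^2 + 405*x - 243
which factors as (x - 3)^5. The eigenvalues (with algebraic multiplicities) are λ = 3 with multiplicity 5.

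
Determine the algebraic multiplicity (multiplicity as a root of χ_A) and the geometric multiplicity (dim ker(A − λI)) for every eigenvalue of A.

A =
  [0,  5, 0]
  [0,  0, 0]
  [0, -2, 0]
λ = 0: alg = 3, geom = 2

Step 1 — factor the characteristic polynomial to read off the algebraic multiplicities:
  χ_A(x) = x^3

Step 2 — compute geometric multiplicities via the rank-nullity identity g(λ) = n − rank(A − λI):
  rank(A − (0)·I) = 1, so dim ker(A − (0)·I) = n − 1 = 2

Summary:
  λ = 0: algebraic multiplicity = 3, geometric multiplicity = 2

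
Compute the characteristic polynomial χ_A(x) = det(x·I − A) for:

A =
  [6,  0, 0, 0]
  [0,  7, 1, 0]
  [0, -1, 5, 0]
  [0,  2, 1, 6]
x^4 - 24*x^3 + 216*x^2 - 864*x + 1296

Expanding det(x·I − A) (e.g. by cofactor expansion or by noting that A is similar to its Jordan form J, which has the same characteristic polynomial as A) gives
  χ_A(x) = x^4 - 24*x^3 + 216*x^2 - 864*x + 1296
which factors as (x - 6)^4. The eigenvalues (with algebraic multiplicities) are λ = 6 with multiplicity 4.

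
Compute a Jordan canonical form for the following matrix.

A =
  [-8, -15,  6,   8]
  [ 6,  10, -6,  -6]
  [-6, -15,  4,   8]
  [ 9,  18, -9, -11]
J_2(-2) ⊕ J_1(-2) ⊕ J_1(1)

The characteristic polynomial is
  det(x·I − A) = x^4 + 5*x^3 + 6*x^2 - 4*x - 8 = (x - 1)*(x + 2)^3

Eigenvalues and multiplicities (the geometric multiplicity of λ is n − rank(A − λI), which equals the number of Jordan blocks for λ):
  λ = -2: algebraic multiplicity = 3, geometric multiplicity = 2
  λ = 1: algebraic multiplicity = 1, geometric multiplicity = 1

Determining the block sizes for each eigenvalue:
  λ = -2: 2 blocks summing to 3 forces exactly one block of size 2 and the rest size 1 → block sizes [2, 1]
  λ = 1: one block (gm = 1), so the single block has size am = 1 → block sizes [1]

Assembling the blocks gives a Jordan form
J =
  [-2,  1,  0, 0]
  [ 0, -2,  0, 0]
  [ 0,  0, -2, 0]
  [ 0,  0,  0, 1]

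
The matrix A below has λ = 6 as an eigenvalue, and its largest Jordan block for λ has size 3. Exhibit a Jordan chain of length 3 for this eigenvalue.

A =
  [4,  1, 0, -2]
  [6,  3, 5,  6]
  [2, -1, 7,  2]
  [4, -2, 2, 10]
A Jordan chain for λ = 6 of length 3:
v_1 = (2, 4, 0, 0)ᵀ
v_2 = (-2, 6, 2, 4)ᵀ
v_3 = (1, 0, 0, 0)ᵀ

Let N = A − (6)·I. We want v_3 with N^3 v_3 = 0 but N^2 v_3 ≠ 0; then v_{j-1} := N · v_j for j = 3, …, 2.

Pick v_3 = (1, 0, 0, 0)ᵀ.
Then v_2 = N · v_3 = (-2, 6, 2, 4)ᵀ.
Then v_1 = N · v_2 = (2, 4, 0, 0)ᵀ.

Sanity check: (A − (6)·I) v_1 = (0, 0, 0, 0)ᵀ = 0. ✓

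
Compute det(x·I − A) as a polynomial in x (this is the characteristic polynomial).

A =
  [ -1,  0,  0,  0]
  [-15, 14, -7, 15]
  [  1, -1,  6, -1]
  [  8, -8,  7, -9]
x^4 - 10*x^3 + 13*x^2 + 60*x + 36

Expanding det(x·I − A) (e.g. by cofactor expansion or by noting that A is similar to its Jordan form J, which has the same characteristic polynomial as A) gives
  χ_A(x) = x^4 - 10*x^3 + 13*x^2 + 60*x + 36
which factors as (x - 6)^2*(x + 1)^2. The eigenvalues (with algebraic multiplicities) are λ = -1 with multiplicity 2, λ = 6 with multiplicity 2.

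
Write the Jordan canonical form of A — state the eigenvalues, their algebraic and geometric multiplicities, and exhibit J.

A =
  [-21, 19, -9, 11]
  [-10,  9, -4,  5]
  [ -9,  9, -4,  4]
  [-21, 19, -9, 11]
J_1(-5) ⊕ J_3(0)

The characteristic polynomial is
  det(x·I − A) = x^4 + 5*x^3 = x^3*(x + 5)

Eigenvalues and multiplicities (the geometric multiplicity of λ is n − rank(A − λI), which equals the number of Jordan blocks for λ):
  λ = -5: algebraic multiplicity = 1, geometric multiplicity = 1
  λ = 0: algebraic multiplicity = 3, geometric multiplicity = 1

Determining the block sizes for each eigenvalue:
  λ = -5: one block (gm = 1), so the single block has size am = 1 → block sizes [1]
  λ = 0: one block (gm = 1), so the single block has size am = 3 → block sizes [3]

Assembling the blocks gives a Jordan form
J =
  [-5, 0, 0, 0]
  [ 0, 0, 1, 0]
  [ 0, 0, 0, 1]
  [ 0, 0, 0, 0]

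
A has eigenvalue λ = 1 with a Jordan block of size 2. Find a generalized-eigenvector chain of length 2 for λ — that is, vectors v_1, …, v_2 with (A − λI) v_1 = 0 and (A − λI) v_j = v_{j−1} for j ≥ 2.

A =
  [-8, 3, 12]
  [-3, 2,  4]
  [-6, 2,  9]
A Jordan chain for λ = 1 of length 2:
v_1 = (-9, -3, -6)ᵀ
v_2 = (1, 0, 0)ᵀ

Let N = A − (1)·I. We want v_2 with N^2 v_2 = 0 but N^1 v_2 ≠ 0; then v_{j-1} := N · v_j for j = 2, …, 2.

Pick v_2 = (1, 0, 0)ᵀ.
Then v_1 = N · v_2 = (-9, -3, -6)ᵀ.

Sanity check: (A − (1)·I) v_1 = (0, 0, 0)ᵀ = 0. ✓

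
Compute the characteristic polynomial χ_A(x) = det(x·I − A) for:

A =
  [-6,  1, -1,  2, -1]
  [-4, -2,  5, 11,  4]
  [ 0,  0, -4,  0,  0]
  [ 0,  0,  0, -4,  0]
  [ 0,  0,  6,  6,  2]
x^5 + 14*x^4 + 64*x^3 + 64*x^2 - 256*x - 512

Expanding det(x·I − A) (e.g. by cofactor expansion or by noting that A is similar to its Jordan form J, which has the same characteristic polynomial as A) gives
  χ_A(x) = x^5 + 14*x^4 + 64*x^3 + 64*x^2 - 256*x - 512
which factors as (x - 2)*(x + 4)^4. The eigenvalues (with algebraic multiplicities) are λ = -4 with multiplicity 4, λ = 2 with multiplicity 1.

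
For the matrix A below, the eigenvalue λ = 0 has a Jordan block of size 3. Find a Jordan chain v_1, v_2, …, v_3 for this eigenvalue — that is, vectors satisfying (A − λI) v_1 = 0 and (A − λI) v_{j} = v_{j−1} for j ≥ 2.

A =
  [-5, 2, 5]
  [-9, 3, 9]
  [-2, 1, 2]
A Jordan chain for λ = 0 of length 3:
v_1 = (-3, 0, -3)ᵀ
v_2 = (-5, -9, -2)ᵀ
v_3 = (1, 0, 0)ᵀ

Let N = A − (0)·I. We want v_3 with N^3 v_3 = 0 but N^2 v_3 ≠ 0; then v_{j-1} := N · v_j for j = 3, …, 2.

Pick v_3 = (1, 0, 0)ᵀ.
Then v_2 = N · v_3 = (-5, -9, -2)ᵀ.
Then v_1 = N · v_2 = (-3, 0, -3)ᵀ.

Sanity check: (A − (0)·I) v_1 = (0, 0, 0)ᵀ = 0. ✓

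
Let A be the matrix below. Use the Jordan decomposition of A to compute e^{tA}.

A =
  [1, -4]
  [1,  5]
e^{tA} =
  [-2*t*exp(3*t) + exp(3*t), -4*t*exp(3*t)]
  [t*exp(3*t), 2*t*exp(3*t) + exp(3*t)]

Strategy: write A = P · J · P⁻¹ where J is a Jordan canonical form, so e^{tA} = P · e^{tJ} · P⁻¹, and e^{tJ} can be computed block-by-block.

A has Jordan form
J =
  [3, 1]
  [0, 3]
(up to reordering of blocks).

Per-block formulas:
  For a 2×2 Jordan block J_2(3): exp(t · J_2(3)) = e^(3t)·(I + t·N), where N is the 2×2 nilpotent shift.

After assembling e^{tJ} and conjugating by P, we get:

e^{tA} =
  [-2*t*exp(3*t) + exp(3*t), -4*t*exp(3*t)]
  [t*exp(3*t), 2*t*exp(3*t) + exp(3*t)]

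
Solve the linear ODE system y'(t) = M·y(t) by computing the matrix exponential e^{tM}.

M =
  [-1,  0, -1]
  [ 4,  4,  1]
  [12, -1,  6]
e^{tM} =
  [2*t^2*exp(3*t) - 4*t*exp(3*t) + exp(3*t), t^2*exp(3*t)/2, t^2*exp(3*t)/2 - t*exp(3*t)]
  [4*t*exp(3*t), t*exp(3*t) + exp(3*t), t*exp(3*t)]
  [-8*t^2*exp(3*t) + 12*t*exp(3*t), -2*t^2*exp(3*t) - t*exp(3*t), -2*t^2*exp(3*t) + 3*t*exp(3*t) + exp(3*t)]

Strategy: write M = P · J · P⁻¹ where J is a Jordan canonical form, so e^{tM} = P · e^{tJ} · P⁻¹, and e^{tJ} can be computed block-by-block.

M has Jordan form
J =
  [3, 1, 0]
  [0, 3, 1]
  [0, 0, 3]
(up to reordering of blocks).

Per-block formulas:
  For a 3×3 Jordan block J_3(3): exp(t · J_3(3)) = e^(3t)·(I + t·N + (t^2/2)·N^2), where N is the 3×3 nilpotent shift.

After assembling e^{tJ} and conjugating by P, we get:

e^{tM} =
  [2*t^2*exp(3*t) - 4*t*exp(3*t) + exp(3*t), t^2*exp(3*t)/2, t^2*exp(3*t)/2 - t*exp(3*t)]
  [4*t*exp(3*t), t*exp(3*t) + exp(3*t), t*exp(3*t)]
  [-8*t^2*exp(3*t) + 12*t*exp(3*t), -2*t^2*exp(3*t) - t*exp(3*t), -2*t^2*exp(3*t) + 3*t*exp(3*t) + exp(3*t)]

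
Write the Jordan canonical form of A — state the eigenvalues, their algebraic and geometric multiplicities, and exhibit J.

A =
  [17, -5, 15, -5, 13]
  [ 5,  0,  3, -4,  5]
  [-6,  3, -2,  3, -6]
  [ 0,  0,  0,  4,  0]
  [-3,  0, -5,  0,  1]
J_3(4) ⊕ J_1(4) ⊕ J_1(4)

The characteristic polynomial is
  det(x·I − A) = x^5 - 20*x^4 + 160*x^3 - 640*x^2 + 1280*x - 1024 = (x - 4)^5

Eigenvalues and multiplicities (the geometric multiplicity of λ is n − rank(A − λI), which equals the number of Jordan blocks for λ):
  λ = 4: algebraic multiplicity = 5, geometric multiplicity = 3

Determining the block sizes for each eigenvalue:
  λ = 4: with am = 5 and gm = 3, the partition is not yet determined (e.g. several partitions of 5 into 3 parts exist). Let N = A − (4)·I. Computing rank(N^1) = 2, rank(N^2) = 1, rank(N^3) = 0; the number of blocks of size ≥ j is rank(N^{j−1}) − rank(N^j), giving [3, 1, 1]. So we have 1 block(s) of size 3, 2 block(s) of size 1 → block sizes [3, 1, 1]

Assembling the blocks gives a Jordan form
J =
  [4, 1, 0, 0, 0]
  [0, 4, 1, 0, 0]
  [0, 0, 4, 0, 0]
  [0, 0, 0, 4, 0]
  [0, 0, 0, 0, 4]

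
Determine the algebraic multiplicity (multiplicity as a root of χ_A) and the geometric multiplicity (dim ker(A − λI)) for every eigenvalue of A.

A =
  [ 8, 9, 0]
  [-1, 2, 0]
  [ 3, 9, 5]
λ = 5: alg = 3, geom = 2

Step 1 — factor the characteristic polynomial to read off the algebraic multiplicities:
  χ_A(x) = (x - 5)^3

Step 2 — compute geometric multiplicities via the rank-nullity identity g(λ) = n − rank(A − λI):
  rank(A − (5)·I) = 1, so dim ker(A − (5)·I) = n − 1 = 2

Summary:
  λ = 5: algebraic multiplicity = 3, geometric multiplicity = 2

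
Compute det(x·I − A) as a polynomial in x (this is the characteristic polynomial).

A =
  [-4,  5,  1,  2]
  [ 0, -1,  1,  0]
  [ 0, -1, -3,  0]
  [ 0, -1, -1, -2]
x^4 + 10*x^3 + 36*x^2 + 56*x + 32

Expanding det(x·I − A) (e.g. by cofactor expansion or by noting that A is similar to its Jordan form J, which has the same characteristic polynomial as A) gives
  χ_A(x) = x^4 + 10*x^3 + 36*x^2 + 56*x + 32
which factors as (x + 2)^3*(x + 4). The eigenvalues (with algebraic multiplicities) are λ = -4 with multiplicity 1, λ = -2 with multiplicity 3.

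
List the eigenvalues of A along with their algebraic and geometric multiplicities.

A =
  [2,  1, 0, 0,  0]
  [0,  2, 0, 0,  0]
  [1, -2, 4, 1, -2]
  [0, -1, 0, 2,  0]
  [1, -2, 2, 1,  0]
λ = 2: alg = 5, geom = 3

Step 1 — factor the characteristic polynomial to read off the algebraic multiplicities:
  χ_A(x) = (x - 2)^5

Step 2 — compute geometric multiplicities via the rank-nullity identity g(λ) = n − rank(A − λI):
  rank(A − (2)·I) = 2, so dim ker(A − (2)·I) = n − 2 = 3

Summary:
  λ = 2: algebraic multiplicity = 5, geometric multiplicity = 3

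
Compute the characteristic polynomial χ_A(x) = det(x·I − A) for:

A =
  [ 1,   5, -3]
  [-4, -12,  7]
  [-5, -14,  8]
x^3 + 3*x^2 + 3*x + 1

Expanding det(x·I − A) (e.g. by cofactor expansion or by noting that A is similar to its Jordan form J, which has the same characteristic polynomial as A) gives
  χ_A(x) = x^3 + 3*x^2 + 3*x + 1
which factors as (x + 1)^3. The eigenvalues (with algebraic multiplicities) are λ = -1 with multiplicity 3.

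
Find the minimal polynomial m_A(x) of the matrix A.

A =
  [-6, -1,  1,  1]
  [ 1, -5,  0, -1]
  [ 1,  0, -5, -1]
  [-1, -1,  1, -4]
x^2 + 10*x + 25

The characteristic polynomial is χ_A(x) = (x + 5)^4, so the eigenvalues are known. The minimal polynomial is
  m_A(x) = Π_λ (x − λ)^{k_λ}
where k_λ is the size of the *largest* Jordan block for λ (equivalently, the smallest k with (A − λI)^k v = 0 for every generalised eigenvector v of λ).

  λ = -5: largest Jordan block has size 2, contributing (x + 5)^2

So m_A(x) = (x + 5)^2 = x^2 + 10*x + 25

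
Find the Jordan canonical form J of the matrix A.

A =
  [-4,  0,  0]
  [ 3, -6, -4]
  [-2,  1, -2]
J_3(-4)

The characteristic polynomial is
  det(x·I − A) = x^3 + 12*x^2 + 48*x + 64 = (x + 4)^3

Eigenvalues and multiplicities (the geometric multiplicity of λ is n − rank(A − λI), which equals the number of Jordan blocks for λ):
  λ = -4: algebraic multiplicity = 3, geometric multiplicity = 1

Determining the block sizes for each eigenvalue:
  λ = -4: one block (gm = 1), so the single block has size am = 3 → block sizes [3]

Assembling the blocks gives a Jordan form
J =
  [-4,  1,  0]
  [ 0, -4,  1]
  [ 0,  0, -4]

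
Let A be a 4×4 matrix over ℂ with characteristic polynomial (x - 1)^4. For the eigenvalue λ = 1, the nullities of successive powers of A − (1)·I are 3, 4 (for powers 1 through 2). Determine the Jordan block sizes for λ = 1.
Block sizes for λ = 1: [2, 1, 1]

From the dimensions of kernels of powers, the number of Jordan blocks of size at least j is d_j − d_{j−1} where d_j = dim ker(N^j) (with d_0 = 0). Computing the differences gives [3, 1].
The number of blocks of size exactly k is (#blocks of size ≥ k) − (#blocks of size ≥ k + 1), so the partition is: 2 block(s) of size 1, 1 block(s) of size 2.
In nonincreasing order the block sizes are [2, 1, 1].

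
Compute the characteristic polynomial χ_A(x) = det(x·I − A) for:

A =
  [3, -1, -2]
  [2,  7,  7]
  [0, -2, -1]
x^3 - 9*x^2 + 27*x - 27

Expanding det(x·I − A) (e.g. by cofactor expansion or by noting that A is similar to its Jordan form J, which has the same characteristic polynomial as A) gives
  χ_A(x) = x^3 - 9*x^2 + 27*x - 27
which factors as (x - 3)^3. The eigenvalues (with algebraic multiplicities) are λ = 3 with multiplicity 3.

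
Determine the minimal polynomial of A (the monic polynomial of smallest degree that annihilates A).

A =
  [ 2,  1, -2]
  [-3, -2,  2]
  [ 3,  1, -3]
x^2 + 2*x + 1

The characteristic polynomial is χ_A(x) = (x + 1)^3, so the eigenvalues are known. The minimal polynomial is
  m_A(x) = Π_λ (x − λ)^{k_λ}
where k_λ is the size of the *largest* Jordan block for λ (equivalently, the smallest k with (A − λI)^k v = 0 for every generalised eigenvector v of λ).

  λ = -1: largest Jordan block has size 2, contributing (x + 1)^2

So m_A(x) = (x + 1)^2 = x^2 + 2*x + 1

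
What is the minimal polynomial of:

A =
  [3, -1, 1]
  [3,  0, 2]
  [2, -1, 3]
x^3 - 6*x^2 + 12*x - 8

The characteristic polynomial is χ_A(x) = (x - 2)^3, so the eigenvalues are known. The minimal polynomial is
  m_A(x) = Π_λ (x − λ)^{k_λ}
where k_λ is the size of the *largest* Jordan block for λ (equivalently, the smallest k with (A − λI)^k v = 0 for every generalised eigenvector v of λ).

  λ = 2: largest Jordan block has size 3, contributing (x − 2)^3

So m_A(x) = (x - 2)^3 = x^3 - 6*x^2 + 12*x - 8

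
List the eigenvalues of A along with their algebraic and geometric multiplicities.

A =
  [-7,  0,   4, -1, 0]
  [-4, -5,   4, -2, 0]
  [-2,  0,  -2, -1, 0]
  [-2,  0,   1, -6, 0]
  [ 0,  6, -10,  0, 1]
λ = -5: alg = 4, geom = 2; λ = 1: alg = 1, geom = 1

Step 1 — factor the characteristic polynomial to read off the algebraic multiplicities:
  χ_A(x) = (x - 1)*(x + 5)^4

Step 2 — compute geometric multiplicities via the rank-nullity identity g(λ) = n − rank(A − λI):
  rank(A − (-5)·I) = 3, so dim ker(A − (-5)·I) = n − 3 = 2
  rank(A − (1)·I) = 4, so dim ker(A − (1)·I) = n − 4 = 1

Summary:
  λ = -5: algebraic multiplicity = 4, geometric multiplicity = 2
  λ = 1: algebraic multiplicity = 1, geometric multiplicity = 1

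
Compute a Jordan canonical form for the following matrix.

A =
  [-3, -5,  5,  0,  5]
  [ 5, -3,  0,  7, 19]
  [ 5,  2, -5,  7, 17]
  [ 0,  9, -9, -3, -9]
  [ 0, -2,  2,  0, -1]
J_2(-3) ⊕ J_2(-3) ⊕ J_1(-3)

The characteristic polynomial is
  det(x·I − A) = x^5 + 15*x^4 + 90*x^3 + 270*x^2 + 405*x + 243 = (x + 3)^5

Eigenvalues and multiplicities (the geometric multiplicity of λ is n − rank(A − λI), which equals the number of Jordan blocks for λ):
  λ = -3: algebraic multiplicity = 5, geometric multiplicity = 3

Determining the block sizes for each eigenvalue:
  λ = -3: with am = 5 and gm = 3, the partition is not yet determined (e.g. several partitions of 5 into 3 parts exist). Let N = A − (-3)·I. Computing rank(N^1) = 2, rank(N^2) = 0; the number of blocks of size ≥ j is rank(N^{j−1}) − rank(N^j), giving [3, 2]. So we have 2 block(s) of size 2, 1 block(s) of size 1 → block sizes [2, 2, 1]

Assembling the blocks gives a Jordan form
J =
  [-3,  1,  0,  0,  0]
  [ 0, -3,  0,  0,  0]
  [ 0,  0, -3,  1,  0]
  [ 0,  0,  0, -3,  0]
  [ 0,  0,  0,  0, -3]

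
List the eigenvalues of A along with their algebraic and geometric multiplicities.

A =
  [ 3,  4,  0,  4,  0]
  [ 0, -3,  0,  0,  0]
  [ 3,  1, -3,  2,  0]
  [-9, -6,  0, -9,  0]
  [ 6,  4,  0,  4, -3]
λ = -3: alg = 5, geom = 3

Step 1 — factor the characteristic polynomial to read off the algebraic multiplicities:
  χ_A(x) = (x + 3)^5

Step 2 — compute geometric multiplicities via the rank-nullity identity g(λ) = n − rank(A − λI):
  rank(A − (-3)·I) = 2, so dim ker(A − (-3)·I) = n − 2 = 3

Summary:
  λ = -3: algebraic multiplicity = 5, geometric multiplicity = 3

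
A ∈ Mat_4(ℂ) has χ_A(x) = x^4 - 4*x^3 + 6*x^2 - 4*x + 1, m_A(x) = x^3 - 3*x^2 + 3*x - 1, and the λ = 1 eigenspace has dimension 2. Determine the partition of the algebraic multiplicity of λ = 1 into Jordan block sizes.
Block sizes for λ = 1: [3, 1]

Step 1 — from the characteristic polynomial, algebraic multiplicity of λ = 1 is 4. From dim ker(A − (1)·I) = 2, there are exactly 2 Jordan blocks for λ = 1.
Step 2 — from the minimal polynomial, the factor (x − 1)^3 tells us the largest block for λ = 1 has size 3.
Step 3 — with total size 4, 2 blocks, and largest block 3, the block sizes (in nonincreasing order) are [3, 1].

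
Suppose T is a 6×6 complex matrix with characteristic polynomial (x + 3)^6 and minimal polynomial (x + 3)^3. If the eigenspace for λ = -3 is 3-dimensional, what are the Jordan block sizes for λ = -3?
Block sizes for λ = -3: [3, 2, 1]

Step 1 — from the characteristic polynomial, algebraic multiplicity of λ = -3 is 6. From dim ker(T − (-3)·I) = 3, there are exactly 3 Jordan blocks for λ = -3.
Step 2 — from the minimal polynomial, the factor (x + 3)^3 tells us the largest block for λ = -3 has size 3.
Step 3 — with total size 6, 3 blocks, and largest block 3, the block sizes (in nonincreasing order) are [3, 2, 1].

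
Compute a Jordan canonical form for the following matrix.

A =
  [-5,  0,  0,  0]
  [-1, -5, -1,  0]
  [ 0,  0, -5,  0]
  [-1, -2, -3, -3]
J_2(-5) ⊕ J_1(-5) ⊕ J_1(-3)

The characteristic polynomial is
  det(x·I − A) = x^4 + 18*x^3 + 120*x^2 + 350*x + 375 = (x + 3)*(x + 5)^3

Eigenvalues and multiplicities (the geometric multiplicity of λ is n − rank(A − λI), which equals the number of Jordan blocks for λ):
  λ = -5: algebraic multiplicity = 3, geometric multiplicity = 2
  λ = -3: algebraic multiplicity = 1, geometric multiplicity = 1

Determining the block sizes for each eigenvalue:
  λ = -5: 2 blocks summing to 3 forces exactly one block of size 2 and the rest size 1 → block sizes [2, 1]
  λ = -3: one block (gm = 1), so the single block has size am = 1 → block sizes [1]

Assembling the blocks gives a Jordan form
J =
  [-5,  1,  0,  0]
  [ 0, -5,  0,  0]
  [ 0,  0, -5,  0]
  [ 0,  0,  0, -3]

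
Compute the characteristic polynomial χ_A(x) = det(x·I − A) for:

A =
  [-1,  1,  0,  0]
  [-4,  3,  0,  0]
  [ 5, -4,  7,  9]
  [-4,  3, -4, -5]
x^4 - 4*x^3 + 6*x^2 - 4*x + 1

Expanding det(x·I − A) (e.g. by cofactor expansion or by noting that A is similar to its Jordan form J, which has the same characteristic polynomial as A) gives
  χ_A(x) = x^4 - 4*x^3 + 6*x^2 - 4*x + 1
which factors as (x - 1)^4. The eigenvalues (with algebraic multiplicities) are λ = 1 with multiplicity 4.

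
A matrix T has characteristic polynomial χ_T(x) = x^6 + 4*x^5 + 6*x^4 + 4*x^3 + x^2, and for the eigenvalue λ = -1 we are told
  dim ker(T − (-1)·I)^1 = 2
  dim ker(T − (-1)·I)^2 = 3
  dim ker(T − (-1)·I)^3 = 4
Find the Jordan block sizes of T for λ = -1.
Block sizes for λ = -1: [3, 1]

From the dimensions of kernels of powers, the number of Jordan blocks of size at least j is d_j − d_{j−1} where d_j = dim ker(N^j) (with d_0 = 0). Computing the differences gives [2, 1, 1].
The number of blocks of size exactly k is (#blocks of size ≥ k) − (#blocks of size ≥ k + 1), so the partition is: 1 block(s) of size 1, 1 block(s) of size 3.
In nonincreasing order the block sizes are [3, 1].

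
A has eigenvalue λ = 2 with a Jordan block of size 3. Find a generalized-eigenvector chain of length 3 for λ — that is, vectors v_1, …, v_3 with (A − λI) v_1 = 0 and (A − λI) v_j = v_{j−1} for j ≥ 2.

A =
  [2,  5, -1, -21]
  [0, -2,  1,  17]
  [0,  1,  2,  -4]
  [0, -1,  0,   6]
A Jordan chain for λ = 2 of length 3:
v_1 = (5, -4, 1, -1)ᵀ
v_2 = (-1, 1, 0, 0)ᵀ
v_3 = (0, 0, 1, 0)ᵀ

Let N = A − (2)·I. We want v_3 with N^3 v_3 = 0 but N^2 v_3 ≠ 0; then v_{j-1} := N · v_j for j = 3, …, 2.

Pick v_3 = (0, 0, 1, 0)ᵀ.
Then v_2 = N · v_3 = (-1, 1, 0, 0)ᵀ.
Then v_1 = N · v_2 = (5, -4, 1, -1)ᵀ.

Sanity check: (A − (2)·I) v_1 = (0, 0, 0, 0)ᵀ = 0. ✓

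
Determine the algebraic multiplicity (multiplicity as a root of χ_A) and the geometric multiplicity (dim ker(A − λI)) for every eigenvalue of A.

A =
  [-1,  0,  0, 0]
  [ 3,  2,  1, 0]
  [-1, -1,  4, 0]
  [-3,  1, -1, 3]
λ = -1: alg = 1, geom = 1; λ = 3: alg = 3, geom = 2

Step 1 — factor the characteristic polynomial to read off the algebraic multiplicities:
  χ_A(x) = (x - 3)^3*(x + 1)

Step 2 — compute geometric multiplicities via the rank-nullity identity g(λ) = n − rank(A − λI):
  rank(A − (-1)·I) = 3, so dim ker(A − (-1)·I) = n − 3 = 1
  rank(A − (3)·I) = 2, so dim ker(A − (3)·I) = n − 2 = 2

Summary:
  λ = -1: algebraic multiplicity = 1, geometric multiplicity = 1
  λ = 3: algebraic multiplicity = 3, geometric multiplicity = 2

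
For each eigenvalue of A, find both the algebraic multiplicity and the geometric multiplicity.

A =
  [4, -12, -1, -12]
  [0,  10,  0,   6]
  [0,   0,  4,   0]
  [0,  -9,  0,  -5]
λ = 1: alg = 1, geom = 1; λ = 4: alg = 3, geom = 2

Step 1 — factor the characteristic polynomial to read off the algebraic multiplicities:
  χ_A(x) = (x - 4)^3*(x - 1)

Step 2 — compute geometric multiplicities via the rank-nullity identity g(λ) = n − rank(A − λI):
  rank(A − (1)·I) = 3, so dim ker(A − (1)·I) = n − 3 = 1
  rank(A − (4)·I) = 2, so dim ker(A − (4)·I) = n − 2 = 2

Summary:
  λ = 1: algebraic multiplicity = 1, geometric multiplicity = 1
  λ = 4: algebraic multiplicity = 3, geometric multiplicity = 2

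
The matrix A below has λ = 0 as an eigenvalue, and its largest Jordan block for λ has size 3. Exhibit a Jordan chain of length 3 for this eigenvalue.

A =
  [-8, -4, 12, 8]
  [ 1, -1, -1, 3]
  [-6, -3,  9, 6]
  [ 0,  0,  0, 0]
A Jordan chain for λ = 0 of length 3:
v_1 = (-12, -3, -9, 0)ᵀ
v_2 = (-8, 1, -6, 0)ᵀ
v_3 = (1, 0, 0, 0)ᵀ

Let N = A − (0)·I. We want v_3 with N^3 v_3 = 0 but N^2 v_3 ≠ 0; then v_{j-1} := N · v_j for j = 3, …, 2.

Pick v_3 = (1, 0, 0, 0)ᵀ.
Then v_2 = N · v_3 = (-8, 1, -6, 0)ᵀ.
Then v_1 = N · v_2 = (-12, -3, -9, 0)ᵀ.

Sanity check: (A − (0)·I) v_1 = (0, 0, 0, 0)ᵀ = 0. ✓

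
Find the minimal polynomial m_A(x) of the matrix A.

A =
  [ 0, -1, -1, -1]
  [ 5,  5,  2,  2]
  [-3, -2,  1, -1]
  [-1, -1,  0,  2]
x^3 - 6*x^2 + 12*x - 8

The characteristic polynomial is χ_A(x) = (x - 2)^4, so the eigenvalues are known. The minimal polynomial is
  m_A(x) = Π_λ (x − λ)^{k_λ}
where k_λ is the size of the *largest* Jordan block for λ (equivalently, the smallest k with (A − λI)^k v = 0 for every generalised eigenvector v of λ).

  λ = 2: largest Jordan block has size 3, contributing (x − 2)^3

So m_A(x) = (x - 2)^3 = x^3 - 6*x^2 + 12*x - 8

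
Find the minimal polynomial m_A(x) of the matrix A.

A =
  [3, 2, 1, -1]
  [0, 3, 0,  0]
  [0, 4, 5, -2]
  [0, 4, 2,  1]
x^2 - 6*x + 9

The characteristic polynomial is χ_A(x) = (x - 3)^4, so the eigenvalues are known. The minimal polynomial is
  m_A(x) = Π_λ (x − λ)^{k_λ}
where k_λ is the size of the *largest* Jordan block for λ (equivalently, the smallest k with (A − λI)^k v = 0 for every generalised eigenvector v of λ).

  λ = 3: largest Jordan block has size 2, contributing (x − 3)^2

So m_A(x) = (x - 3)^2 = x^2 - 6*x + 9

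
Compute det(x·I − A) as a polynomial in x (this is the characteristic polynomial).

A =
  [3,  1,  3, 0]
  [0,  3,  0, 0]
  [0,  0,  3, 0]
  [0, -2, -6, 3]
x^4 - 12*x^3 + 54*x^2 - 108*x + 81

Expanding det(x·I − A) (e.g. by cofactor expansion or by noting that A is similar to its Jordan form J, which has the same characteristic polynomial as A) gives
  χ_A(x) = x^4 - 12*x^3 + 54*x^2 - 108*x + 81
which factors as (x - 3)^4. The eigenvalues (with algebraic multiplicities) are λ = 3 with multiplicity 4.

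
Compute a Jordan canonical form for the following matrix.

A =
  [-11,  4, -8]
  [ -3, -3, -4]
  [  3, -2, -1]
J_2(-5) ⊕ J_1(-5)

The characteristic polynomial is
  det(x·I − A) = x^3 + 15*x^2 + 75*x + 125 = (x + 5)^3

Eigenvalues and multiplicities (the geometric multiplicity of λ is n − rank(A − λI), which equals the number of Jordan blocks for λ):
  λ = -5: algebraic multiplicity = 3, geometric multiplicity = 2

Determining the block sizes for each eigenvalue:
  λ = -5: 2 blocks summing to 3 forces exactly one block of size 2 and the rest size 1 → block sizes [2, 1]

Assembling the blocks gives a Jordan form
J =
  [-5,  1,  0]
  [ 0, -5,  0]
  [ 0,  0, -5]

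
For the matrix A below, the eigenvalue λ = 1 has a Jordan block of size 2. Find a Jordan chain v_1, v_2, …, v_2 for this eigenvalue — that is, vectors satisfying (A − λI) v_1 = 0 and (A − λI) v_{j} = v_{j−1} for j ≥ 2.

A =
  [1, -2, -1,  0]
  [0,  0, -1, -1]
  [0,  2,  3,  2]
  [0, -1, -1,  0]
A Jordan chain for λ = 1 of length 2:
v_1 = (-2, -1, 2, -1)ᵀ
v_2 = (0, 1, 0, 0)ᵀ

Let N = A − (1)·I. We want v_2 with N^2 v_2 = 0 but N^1 v_2 ≠ 0; then v_{j-1} := N · v_j for j = 2, …, 2.

Pick v_2 = (0, 1, 0, 0)ᵀ.
Then v_1 = N · v_2 = (-2, -1, 2, -1)ᵀ.

Sanity check: (A − (1)·I) v_1 = (0, 0, 0, 0)ᵀ = 0. ✓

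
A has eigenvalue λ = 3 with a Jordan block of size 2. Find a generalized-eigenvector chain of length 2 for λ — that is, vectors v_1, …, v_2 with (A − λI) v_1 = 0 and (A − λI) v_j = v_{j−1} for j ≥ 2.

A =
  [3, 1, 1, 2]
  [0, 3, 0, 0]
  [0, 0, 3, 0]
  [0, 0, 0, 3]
A Jordan chain for λ = 3 of length 2:
v_1 = (1, 0, 0, 0)ᵀ
v_2 = (0, 1, 0, 0)ᵀ

Let N = A − (3)·I. We want v_2 with N^2 v_2 = 0 but N^1 v_2 ≠ 0; then v_{j-1} := N · v_j for j = 2, …, 2.

Pick v_2 = (0, 1, 0, 0)ᵀ.
Then v_1 = N · v_2 = (1, 0, 0, 0)ᵀ.

Sanity check: (A − (3)·I) v_1 = (0, 0, 0, 0)ᵀ = 0. ✓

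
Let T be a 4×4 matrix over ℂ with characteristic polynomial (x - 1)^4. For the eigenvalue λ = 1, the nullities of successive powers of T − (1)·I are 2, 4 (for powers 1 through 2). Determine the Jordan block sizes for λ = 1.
Block sizes for λ = 1: [2, 2]

From the dimensions of kernels of powers, the number of Jordan blocks of size at least j is d_j − d_{j−1} where d_j = dim ker(N^j) (with d_0 = 0). Computing the differences gives [2, 2].
The number of blocks of size exactly k is (#blocks of size ≥ k) − (#blocks of size ≥ k + 1), so the partition is: 2 block(s) of size 2.
In nonincreasing order the block sizes are [2, 2].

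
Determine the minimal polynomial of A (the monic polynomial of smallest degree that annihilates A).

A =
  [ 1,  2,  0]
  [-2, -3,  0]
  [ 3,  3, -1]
x^2 + 2*x + 1

The characteristic polynomial is χ_A(x) = (x + 1)^3, so the eigenvalues are known. The minimal polynomial is
  m_A(x) = Π_λ (x − λ)^{k_λ}
where k_λ is the size of the *largest* Jordan block for λ (equivalently, the smallest k with (A − λI)^k v = 0 for every generalised eigenvector v of λ).

  λ = -1: largest Jordan block has size 2, contributing (x + 1)^2

So m_A(x) = (x + 1)^2 = x^2 + 2*x + 1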